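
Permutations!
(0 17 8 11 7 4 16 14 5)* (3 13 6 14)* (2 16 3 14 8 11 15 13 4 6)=(0 17 11 7 6 8 15 13 2 16 14 5)(3 4)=[17, 1, 16, 4, 3, 0, 8, 6, 15, 9, 10, 7, 12, 2, 5, 13, 14, 11]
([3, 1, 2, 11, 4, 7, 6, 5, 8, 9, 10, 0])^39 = [0, 1, 2, 3, 4, 7, 6, 5, 8, 9, 10, 11]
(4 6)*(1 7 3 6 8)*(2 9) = [0, 7, 9, 6, 8, 5, 4, 3, 1, 2] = (1 7 3 6 4 8)(2 9)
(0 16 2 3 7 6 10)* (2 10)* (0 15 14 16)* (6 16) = (2 3 7 16 10 15 14 6) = [0, 1, 3, 7, 4, 5, 2, 16, 8, 9, 15, 11, 12, 13, 6, 14, 10]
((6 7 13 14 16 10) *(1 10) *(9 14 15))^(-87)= (1 7 9)(6 15 16)(10 13 14)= ((1 10 6 7 13 15 9 14 16))^(-87)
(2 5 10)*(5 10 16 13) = [0, 1, 10, 3, 4, 16, 6, 7, 8, 9, 2, 11, 12, 5, 14, 15, 13] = (2 10)(5 16 13)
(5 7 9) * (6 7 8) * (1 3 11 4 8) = [0, 3, 2, 11, 8, 1, 7, 9, 6, 5, 10, 4] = (1 3 11 4 8 6 7 9 5)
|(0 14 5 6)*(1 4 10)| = |(0 14 5 6)(1 4 10)| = 12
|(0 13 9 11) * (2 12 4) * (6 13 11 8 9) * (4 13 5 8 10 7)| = 10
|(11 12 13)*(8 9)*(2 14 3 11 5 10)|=8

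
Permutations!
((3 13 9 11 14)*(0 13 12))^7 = ((0 13 9 11 14 3 12))^7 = (14)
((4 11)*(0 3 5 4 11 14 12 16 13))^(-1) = (0 13 16 12 14 4 5 3)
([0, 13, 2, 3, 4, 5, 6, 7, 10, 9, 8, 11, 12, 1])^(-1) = (1 13)(8 10)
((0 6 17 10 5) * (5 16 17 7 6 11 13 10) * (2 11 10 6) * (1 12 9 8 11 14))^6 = ((0 10 16 17 5)(1 12 9 8 11 13 6 7 2 14))^6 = (0 10 16 17 5)(1 6 9 2 11)(7 8 14 13 12)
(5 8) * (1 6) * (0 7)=(0 7)(1 6)(5 8)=[7, 6, 2, 3, 4, 8, 1, 0, 5]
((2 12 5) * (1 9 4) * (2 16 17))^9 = (2 17 16 5 12)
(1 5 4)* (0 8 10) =(0 8 10)(1 5 4) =[8, 5, 2, 3, 1, 4, 6, 7, 10, 9, 0]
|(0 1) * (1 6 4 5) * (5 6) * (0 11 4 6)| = 5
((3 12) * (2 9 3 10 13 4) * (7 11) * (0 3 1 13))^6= ((0 3 12 10)(1 13 4 2 9)(7 11))^6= (0 12)(1 13 4 2 9)(3 10)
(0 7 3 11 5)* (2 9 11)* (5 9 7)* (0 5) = (2 7 3)(9 11) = [0, 1, 7, 2, 4, 5, 6, 3, 8, 11, 10, 9]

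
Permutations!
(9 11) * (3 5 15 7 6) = (3 5 15 7 6)(9 11) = [0, 1, 2, 5, 4, 15, 3, 6, 8, 11, 10, 9, 12, 13, 14, 7]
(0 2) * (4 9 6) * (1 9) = (0 2)(1 9 6 4) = [2, 9, 0, 3, 1, 5, 4, 7, 8, 6]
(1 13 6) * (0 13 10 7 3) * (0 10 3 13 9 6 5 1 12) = (0 9 6 12)(1 3 10 7 13 5) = [9, 3, 2, 10, 4, 1, 12, 13, 8, 6, 7, 11, 0, 5]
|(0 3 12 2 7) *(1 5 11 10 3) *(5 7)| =|(0 1 7)(2 5 11 10 3 12)| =6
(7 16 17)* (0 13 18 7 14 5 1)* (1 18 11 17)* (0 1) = (0 13 11 17 14 5 18 7 16) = [13, 1, 2, 3, 4, 18, 6, 16, 8, 9, 10, 17, 12, 11, 5, 15, 0, 14, 7]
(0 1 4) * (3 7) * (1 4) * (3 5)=(0 4)(3 7 5)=[4, 1, 2, 7, 0, 3, 6, 5]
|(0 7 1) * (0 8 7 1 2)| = 5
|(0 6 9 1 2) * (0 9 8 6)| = |(1 2 9)(6 8)| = 6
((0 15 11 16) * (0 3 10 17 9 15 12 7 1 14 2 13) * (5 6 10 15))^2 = ((0 12 7 1 14 2 13)(3 15 11 16)(5 6 10 17 9))^2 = (0 7 14 13 12 1 2)(3 11)(5 10 9 6 17)(15 16)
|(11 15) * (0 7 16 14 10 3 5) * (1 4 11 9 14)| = 12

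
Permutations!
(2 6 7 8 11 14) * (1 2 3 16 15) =[0, 2, 6, 16, 4, 5, 7, 8, 11, 9, 10, 14, 12, 13, 3, 1, 15] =(1 2 6 7 8 11 14 3 16 15)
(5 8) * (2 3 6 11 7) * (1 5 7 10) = [0, 5, 3, 6, 4, 8, 11, 2, 7, 9, 1, 10] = (1 5 8 7 2 3 6 11 10)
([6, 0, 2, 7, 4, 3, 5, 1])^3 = [3, 5, 2, 0, 4, 1, 7, 6]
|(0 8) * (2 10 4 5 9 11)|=|(0 8)(2 10 4 5 9 11)|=6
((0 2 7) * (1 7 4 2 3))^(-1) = ((0 3 1 7)(2 4))^(-1) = (0 7 1 3)(2 4)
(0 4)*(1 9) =[4, 9, 2, 3, 0, 5, 6, 7, 8, 1] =(0 4)(1 9)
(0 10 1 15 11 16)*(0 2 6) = (0 10 1 15 11 16 2 6) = [10, 15, 6, 3, 4, 5, 0, 7, 8, 9, 1, 16, 12, 13, 14, 11, 2]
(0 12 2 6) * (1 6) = (0 12 2 1 6) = [12, 6, 1, 3, 4, 5, 0, 7, 8, 9, 10, 11, 2]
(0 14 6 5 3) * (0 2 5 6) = (0 14)(2 5 3) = [14, 1, 5, 2, 4, 3, 6, 7, 8, 9, 10, 11, 12, 13, 0]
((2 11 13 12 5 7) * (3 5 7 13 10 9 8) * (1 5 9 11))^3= (1 12)(2 13)(5 7)(10 11)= ((1 5 13 12 7 2)(3 9 8)(10 11))^3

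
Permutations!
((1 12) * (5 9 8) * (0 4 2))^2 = (12)(0 2 4)(5 8 9)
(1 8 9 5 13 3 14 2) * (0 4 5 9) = (0 4 5 13 3 14 2 1 8) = [4, 8, 1, 14, 5, 13, 6, 7, 0, 9, 10, 11, 12, 3, 2]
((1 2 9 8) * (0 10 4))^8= ((0 10 4)(1 2 9 8))^8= (0 4 10)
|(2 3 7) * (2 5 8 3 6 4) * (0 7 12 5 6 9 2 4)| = 12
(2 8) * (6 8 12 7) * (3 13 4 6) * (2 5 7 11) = [0, 1, 12, 13, 6, 7, 8, 3, 5, 9, 10, 2, 11, 4] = (2 12 11)(3 13 4 6 8 5 7)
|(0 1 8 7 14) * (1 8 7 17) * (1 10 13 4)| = 9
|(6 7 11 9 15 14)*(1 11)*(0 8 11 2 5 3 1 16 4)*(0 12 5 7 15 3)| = |(0 8 11 9 3 1 2 7 16 4 12 5)(6 15 14)| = 12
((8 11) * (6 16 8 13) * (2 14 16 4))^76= (2 11)(4 8)(6 16)(13 14)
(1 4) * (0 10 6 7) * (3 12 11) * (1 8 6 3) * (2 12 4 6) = (0 10 3 4 8 2 12 11 1 6 7) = [10, 6, 12, 4, 8, 5, 7, 0, 2, 9, 3, 1, 11]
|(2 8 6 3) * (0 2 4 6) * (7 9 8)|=|(0 2 7 9 8)(3 4 6)|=15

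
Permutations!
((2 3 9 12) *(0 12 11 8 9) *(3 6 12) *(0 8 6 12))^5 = ((0 3 8 9 11 6)(2 12))^5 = (0 6 11 9 8 3)(2 12)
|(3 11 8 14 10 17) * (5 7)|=6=|(3 11 8 14 10 17)(5 7)|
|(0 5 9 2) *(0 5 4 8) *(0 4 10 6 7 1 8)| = 21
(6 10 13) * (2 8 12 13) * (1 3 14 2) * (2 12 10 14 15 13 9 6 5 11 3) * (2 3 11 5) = (1 3 15 13 2 8 10)(6 14 12 9) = [0, 3, 8, 15, 4, 5, 14, 7, 10, 6, 1, 11, 9, 2, 12, 13]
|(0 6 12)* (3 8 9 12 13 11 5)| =9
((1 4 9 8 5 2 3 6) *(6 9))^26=(1 6 4)(2 3 9 8 5)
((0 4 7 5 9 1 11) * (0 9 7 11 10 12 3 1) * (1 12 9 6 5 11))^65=(3 12)(5 7 11 6)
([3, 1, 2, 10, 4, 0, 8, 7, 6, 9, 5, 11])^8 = (11)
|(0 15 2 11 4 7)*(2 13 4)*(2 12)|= 15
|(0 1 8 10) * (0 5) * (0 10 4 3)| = 10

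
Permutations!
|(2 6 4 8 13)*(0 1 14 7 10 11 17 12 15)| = 45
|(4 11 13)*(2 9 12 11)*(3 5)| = 6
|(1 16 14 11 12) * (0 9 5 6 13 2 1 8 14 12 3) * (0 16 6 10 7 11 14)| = |(0 9 5 10 7 11 3 16 12 8)(1 6 13 2)| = 20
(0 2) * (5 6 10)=(0 2)(5 6 10)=[2, 1, 0, 3, 4, 6, 10, 7, 8, 9, 5]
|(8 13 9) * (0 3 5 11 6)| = 15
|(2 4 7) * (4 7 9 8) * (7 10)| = |(2 10 7)(4 9 8)| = 3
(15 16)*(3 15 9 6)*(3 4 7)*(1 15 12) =(1 15 16 9 6 4 7 3 12) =[0, 15, 2, 12, 7, 5, 4, 3, 8, 6, 10, 11, 1, 13, 14, 16, 9]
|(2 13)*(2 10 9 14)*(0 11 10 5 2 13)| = 8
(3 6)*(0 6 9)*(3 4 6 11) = (0 11 3 9)(4 6) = [11, 1, 2, 9, 6, 5, 4, 7, 8, 0, 10, 3]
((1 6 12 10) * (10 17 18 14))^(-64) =(1 10 14 18 17 12 6) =((1 6 12 17 18 14 10))^(-64)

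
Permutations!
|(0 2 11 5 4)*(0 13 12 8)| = |(0 2 11 5 4 13 12 8)| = 8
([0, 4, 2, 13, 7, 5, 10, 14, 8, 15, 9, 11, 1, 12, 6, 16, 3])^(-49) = [0, 12, 2, 16, 1, 5, 14, 4, 8, 10, 6, 11, 13, 3, 7, 9, 15]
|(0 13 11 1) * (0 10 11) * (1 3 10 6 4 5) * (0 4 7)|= |(0 13 4 5 1 6 7)(3 10 11)|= 21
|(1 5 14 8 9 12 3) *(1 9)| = 12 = |(1 5 14 8)(3 9 12)|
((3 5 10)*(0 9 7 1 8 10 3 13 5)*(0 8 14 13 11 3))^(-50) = (0 5 13 14 1 7 9)(3 10)(8 11)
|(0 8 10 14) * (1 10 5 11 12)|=8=|(0 8 5 11 12 1 10 14)|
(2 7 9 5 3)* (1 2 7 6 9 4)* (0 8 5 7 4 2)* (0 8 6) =(0 6 9 7 2)(1 8 5 3 4) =[6, 8, 0, 4, 1, 3, 9, 2, 5, 7]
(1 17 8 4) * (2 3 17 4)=(1 4)(2 3 17 8)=[0, 4, 3, 17, 1, 5, 6, 7, 2, 9, 10, 11, 12, 13, 14, 15, 16, 8]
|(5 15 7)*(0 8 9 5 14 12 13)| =|(0 8 9 5 15 7 14 12 13)| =9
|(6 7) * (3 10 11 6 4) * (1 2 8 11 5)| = 10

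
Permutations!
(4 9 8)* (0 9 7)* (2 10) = [9, 1, 10, 3, 7, 5, 6, 0, 4, 8, 2] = (0 9 8 4 7)(2 10)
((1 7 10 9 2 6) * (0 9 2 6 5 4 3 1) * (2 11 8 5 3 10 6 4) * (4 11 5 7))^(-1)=(0 6 7 8 11 9)(1 3 2 5 10 4)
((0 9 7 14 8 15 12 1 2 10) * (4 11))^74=((0 9 7 14 8 15 12 1 2 10)(4 11))^74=(0 8 2 7 12)(1 9 15 10 14)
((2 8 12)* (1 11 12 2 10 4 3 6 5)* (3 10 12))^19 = ((12)(1 11 3 6 5)(2 8)(4 10))^19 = (12)(1 5 6 3 11)(2 8)(4 10)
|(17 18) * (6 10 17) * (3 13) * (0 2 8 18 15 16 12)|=10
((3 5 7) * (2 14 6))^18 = (14)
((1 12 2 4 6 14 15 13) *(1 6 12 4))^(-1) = ((1 4 12 2)(6 14 15 13))^(-1) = (1 2 12 4)(6 13 15 14)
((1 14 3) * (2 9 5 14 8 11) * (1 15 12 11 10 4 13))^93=((1 8 10 4 13)(2 9 5 14 3 15 12 11))^93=(1 4 8 13 10)(2 15 5 11 3 9 12 14)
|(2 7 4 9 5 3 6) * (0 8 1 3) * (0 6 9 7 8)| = 14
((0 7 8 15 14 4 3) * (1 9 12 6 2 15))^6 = (0 6)(1 14)(2 7)(3 12)(4 9)(8 15)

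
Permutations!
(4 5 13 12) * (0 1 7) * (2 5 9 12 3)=(0 1 7)(2 5 13 3)(4 9 12)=[1, 7, 5, 2, 9, 13, 6, 0, 8, 12, 10, 11, 4, 3]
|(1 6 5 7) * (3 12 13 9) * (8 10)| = 4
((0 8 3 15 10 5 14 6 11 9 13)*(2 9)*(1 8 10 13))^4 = (0 6 1 13 14 9 15 5 2 3 10 11 8)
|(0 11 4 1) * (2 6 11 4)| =3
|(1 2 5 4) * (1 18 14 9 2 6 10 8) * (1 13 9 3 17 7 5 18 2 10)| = |(1 6)(2 18 14 3 17 7 5 4)(8 13 9 10)| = 8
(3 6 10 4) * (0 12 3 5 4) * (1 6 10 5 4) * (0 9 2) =[12, 6, 0, 10, 4, 1, 5, 7, 8, 2, 9, 11, 3] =(0 12 3 10 9 2)(1 6 5)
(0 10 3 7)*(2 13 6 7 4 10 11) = (0 11 2 13 6 7)(3 4 10) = [11, 1, 13, 4, 10, 5, 7, 0, 8, 9, 3, 2, 12, 6]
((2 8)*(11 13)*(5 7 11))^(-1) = ((2 8)(5 7 11 13))^(-1) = (2 8)(5 13 11 7)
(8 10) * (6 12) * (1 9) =(1 9)(6 12)(8 10) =[0, 9, 2, 3, 4, 5, 12, 7, 10, 1, 8, 11, 6]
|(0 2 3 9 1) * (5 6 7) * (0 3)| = 6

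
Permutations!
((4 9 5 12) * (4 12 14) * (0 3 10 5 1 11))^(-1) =(0 11 1 9 4 14 5 10 3)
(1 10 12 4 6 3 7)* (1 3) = [0, 10, 2, 7, 6, 5, 1, 3, 8, 9, 12, 11, 4] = (1 10 12 4 6)(3 7)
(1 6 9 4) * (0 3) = (0 3)(1 6 9 4) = [3, 6, 2, 0, 1, 5, 9, 7, 8, 4]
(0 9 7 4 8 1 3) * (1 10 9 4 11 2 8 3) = (0 4 3)(2 8 10 9 7 11) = [4, 1, 8, 0, 3, 5, 6, 11, 10, 7, 9, 2]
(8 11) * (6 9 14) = (6 9 14)(8 11) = [0, 1, 2, 3, 4, 5, 9, 7, 11, 14, 10, 8, 12, 13, 6]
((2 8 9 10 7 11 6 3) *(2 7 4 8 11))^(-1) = (2 7 3 6 11)(4 10 9 8)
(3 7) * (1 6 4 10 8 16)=[0, 6, 2, 7, 10, 5, 4, 3, 16, 9, 8, 11, 12, 13, 14, 15, 1]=(1 6 4 10 8 16)(3 7)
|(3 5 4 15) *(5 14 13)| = 6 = |(3 14 13 5 4 15)|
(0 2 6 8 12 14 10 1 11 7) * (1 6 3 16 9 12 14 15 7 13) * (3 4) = (0 2 4 3 16 9 12 15 7)(1 11 13)(6 8 14 10) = [2, 11, 4, 16, 3, 5, 8, 0, 14, 12, 6, 13, 15, 1, 10, 7, 9]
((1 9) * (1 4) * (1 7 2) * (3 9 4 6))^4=((1 4 7 2)(3 9 6))^4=(3 9 6)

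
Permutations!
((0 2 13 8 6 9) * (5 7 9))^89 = (0 2 13 8 6 5 7 9)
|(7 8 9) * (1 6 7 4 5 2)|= |(1 6 7 8 9 4 5 2)|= 8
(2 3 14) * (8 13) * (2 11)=(2 3 14 11)(8 13)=[0, 1, 3, 14, 4, 5, 6, 7, 13, 9, 10, 2, 12, 8, 11]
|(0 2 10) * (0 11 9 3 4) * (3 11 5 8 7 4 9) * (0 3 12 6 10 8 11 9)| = 30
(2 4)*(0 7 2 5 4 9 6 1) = (0 7 2 9 6 1)(4 5) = [7, 0, 9, 3, 5, 4, 1, 2, 8, 6]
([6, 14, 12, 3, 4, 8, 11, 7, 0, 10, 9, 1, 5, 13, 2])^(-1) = (0 8 5 12 2 14 1 11 6)(9 10)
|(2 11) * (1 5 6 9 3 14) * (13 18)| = 6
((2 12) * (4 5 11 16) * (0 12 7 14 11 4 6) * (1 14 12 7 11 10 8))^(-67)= ((0 7 12 2 11 16 6)(1 14 10 8)(4 5))^(-67)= (0 2 6 12 16 7 11)(1 14 10 8)(4 5)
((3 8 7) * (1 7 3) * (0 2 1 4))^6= ((0 2 1 7 4)(3 8))^6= (8)(0 2 1 7 4)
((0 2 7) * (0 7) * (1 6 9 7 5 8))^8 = ((0 2)(1 6 9 7 5 8))^8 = (1 9 5)(6 7 8)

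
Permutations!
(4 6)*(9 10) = [0, 1, 2, 3, 6, 5, 4, 7, 8, 10, 9] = (4 6)(9 10)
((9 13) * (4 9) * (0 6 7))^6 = (13)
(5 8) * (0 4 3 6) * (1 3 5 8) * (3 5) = (8)(0 4 3 6)(1 5) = [4, 5, 2, 6, 3, 1, 0, 7, 8]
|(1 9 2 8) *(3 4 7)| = 12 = |(1 9 2 8)(3 4 7)|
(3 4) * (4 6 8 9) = (3 6 8 9 4) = [0, 1, 2, 6, 3, 5, 8, 7, 9, 4]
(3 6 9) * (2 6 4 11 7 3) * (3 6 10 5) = [0, 1, 10, 4, 11, 3, 9, 6, 8, 2, 5, 7] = (2 10 5 3 4 11 7 6 9)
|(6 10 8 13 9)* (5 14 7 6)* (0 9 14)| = |(0 9 5)(6 10 8 13 14 7)| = 6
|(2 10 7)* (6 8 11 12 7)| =7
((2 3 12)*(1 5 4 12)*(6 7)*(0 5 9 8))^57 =((0 5 4 12 2 3 1 9 8)(6 7))^57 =(0 12 1)(2 9 5)(3 8 4)(6 7)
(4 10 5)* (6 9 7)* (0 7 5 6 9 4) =(0 7 9 5)(4 10 6) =[7, 1, 2, 3, 10, 0, 4, 9, 8, 5, 6]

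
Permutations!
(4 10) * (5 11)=[0, 1, 2, 3, 10, 11, 6, 7, 8, 9, 4, 5]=(4 10)(5 11)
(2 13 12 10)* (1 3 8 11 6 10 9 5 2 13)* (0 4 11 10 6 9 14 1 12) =(0 4 11 9 5 2 12 14 1 3 8 10 13) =[4, 3, 12, 8, 11, 2, 6, 7, 10, 5, 13, 9, 14, 0, 1]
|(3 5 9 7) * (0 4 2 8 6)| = |(0 4 2 8 6)(3 5 9 7)| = 20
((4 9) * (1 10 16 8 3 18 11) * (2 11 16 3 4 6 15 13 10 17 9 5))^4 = (1 15 18 5 17 13 16 2 9 10 8 11 6 3 4) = ((1 17 9 6 15 13 10 3 18 16 8 4 5 2 11))^4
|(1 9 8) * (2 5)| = |(1 9 8)(2 5)| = 6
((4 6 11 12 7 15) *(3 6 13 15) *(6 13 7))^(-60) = ((3 13 15 4 7)(6 11 12))^(-60) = (15)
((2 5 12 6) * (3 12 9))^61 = (2 5 9 3 12 6)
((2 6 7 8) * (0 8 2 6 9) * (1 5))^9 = ((0 8 6 7 2 9)(1 5))^9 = (0 7)(1 5)(2 8)(6 9)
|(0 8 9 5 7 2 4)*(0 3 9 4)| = 8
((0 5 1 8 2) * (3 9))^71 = ((0 5 1 8 2)(3 9))^71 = (0 5 1 8 2)(3 9)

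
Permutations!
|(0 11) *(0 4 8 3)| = |(0 11 4 8 3)| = 5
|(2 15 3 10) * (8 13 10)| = 6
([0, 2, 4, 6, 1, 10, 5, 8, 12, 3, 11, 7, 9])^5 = (1 4 2)(3 7 6 8 5 12 10 9 11)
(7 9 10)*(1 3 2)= (1 3 2)(7 9 10)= [0, 3, 1, 2, 4, 5, 6, 9, 8, 10, 7]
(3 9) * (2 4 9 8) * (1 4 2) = [0, 4, 2, 8, 9, 5, 6, 7, 1, 3] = (1 4 9 3 8)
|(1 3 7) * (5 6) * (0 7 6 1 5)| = |(0 7 5 1 3 6)| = 6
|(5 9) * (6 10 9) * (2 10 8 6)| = |(2 10 9 5)(6 8)| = 4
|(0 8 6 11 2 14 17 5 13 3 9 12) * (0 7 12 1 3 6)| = 42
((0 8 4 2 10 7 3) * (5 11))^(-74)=(11)(0 2 3 4 7 8 10)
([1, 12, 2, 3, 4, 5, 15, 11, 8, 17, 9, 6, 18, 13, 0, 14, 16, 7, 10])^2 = (0 12 10 17 11 15)(1 18 9 7 6 14)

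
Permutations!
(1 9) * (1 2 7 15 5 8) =(1 9 2 7 15 5 8) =[0, 9, 7, 3, 4, 8, 6, 15, 1, 2, 10, 11, 12, 13, 14, 5]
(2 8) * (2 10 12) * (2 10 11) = (2 8 11)(10 12) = [0, 1, 8, 3, 4, 5, 6, 7, 11, 9, 12, 2, 10]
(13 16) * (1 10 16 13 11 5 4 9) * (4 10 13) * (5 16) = [0, 13, 2, 3, 9, 10, 6, 7, 8, 1, 5, 16, 12, 4, 14, 15, 11] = (1 13 4 9)(5 10)(11 16)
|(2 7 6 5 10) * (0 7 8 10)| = 12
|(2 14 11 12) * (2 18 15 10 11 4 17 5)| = 5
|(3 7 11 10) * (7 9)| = |(3 9 7 11 10)| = 5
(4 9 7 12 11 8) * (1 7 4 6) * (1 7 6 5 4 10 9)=(1 6 7 12 11 8 5 4)(9 10)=[0, 6, 2, 3, 1, 4, 7, 12, 5, 10, 9, 8, 11]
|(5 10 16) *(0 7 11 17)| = |(0 7 11 17)(5 10 16)| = 12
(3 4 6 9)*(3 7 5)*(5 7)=[0, 1, 2, 4, 6, 3, 9, 7, 8, 5]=(3 4 6 9 5)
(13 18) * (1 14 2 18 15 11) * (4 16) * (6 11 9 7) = (1 14 2 18 13 15 9 7 6 11)(4 16) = [0, 14, 18, 3, 16, 5, 11, 6, 8, 7, 10, 1, 12, 15, 2, 9, 4, 17, 13]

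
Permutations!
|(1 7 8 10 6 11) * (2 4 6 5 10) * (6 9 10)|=|(1 7 8 2 4 9 10 5 6 11)|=10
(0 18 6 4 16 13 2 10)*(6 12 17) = (0 18 12 17 6 4 16 13 2 10) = [18, 1, 10, 3, 16, 5, 4, 7, 8, 9, 0, 11, 17, 2, 14, 15, 13, 6, 12]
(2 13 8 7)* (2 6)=(2 13 8 7 6)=[0, 1, 13, 3, 4, 5, 2, 6, 7, 9, 10, 11, 12, 8]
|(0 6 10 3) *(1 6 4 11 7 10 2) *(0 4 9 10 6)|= 10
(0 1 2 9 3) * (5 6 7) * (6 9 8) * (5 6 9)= [1, 2, 8, 0, 4, 5, 7, 6, 9, 3]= (0 1 2 8 9 3)(6 7)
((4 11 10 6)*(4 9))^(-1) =(4 9 6 10 11)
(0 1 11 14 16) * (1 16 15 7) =(0 16)(1 11 14 15 7) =[16, 11, 2, 3, 4, 5, 6, 1, 8, 9, 10, 14, 12, 13, 15, 7, 0]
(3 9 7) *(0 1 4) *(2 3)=(0 1 4)(2 3 9 7)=[1, 4, 3, 9, 0, 5, 6, 2, 8, 7]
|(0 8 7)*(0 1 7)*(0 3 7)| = 5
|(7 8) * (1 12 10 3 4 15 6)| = 14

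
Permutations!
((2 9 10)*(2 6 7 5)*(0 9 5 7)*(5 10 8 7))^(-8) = (10)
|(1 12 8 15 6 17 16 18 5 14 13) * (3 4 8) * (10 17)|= 14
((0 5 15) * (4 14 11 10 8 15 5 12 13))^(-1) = (0 15 8 10 11 14 4 13 12)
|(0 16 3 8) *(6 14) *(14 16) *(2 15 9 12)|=12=|(0 14 6 16 3 8)(2 15 9 12)|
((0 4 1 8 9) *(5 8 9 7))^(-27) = ((0 4 1 9)(5 8 7))^(-27) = (0 4 1 9)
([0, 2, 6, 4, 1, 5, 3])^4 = (1 4 3 6 2)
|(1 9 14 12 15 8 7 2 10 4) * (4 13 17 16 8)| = |(1 9 14 12 15 4)(2 10 13 17 16 8 7)| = 42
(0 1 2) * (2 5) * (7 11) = (0 1 5 2)(7 11) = [1, 5, 0, 3, 4, 2, 6, 11, 8, 9, 10, 7]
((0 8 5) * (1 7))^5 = (0 5 8)(1 7)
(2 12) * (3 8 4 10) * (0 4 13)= (0 4 10 3 8 13)(2 12)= [4, 1, 12, 8, 10, 5, 6, 7, 13, 9, 3, 11, 2, 0]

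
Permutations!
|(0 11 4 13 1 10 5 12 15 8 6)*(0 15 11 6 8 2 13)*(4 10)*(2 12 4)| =24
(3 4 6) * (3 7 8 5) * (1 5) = (1 5 3 4 6 7 8) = [0, 5, 2, 4, 6, 3, 7, 8, 1]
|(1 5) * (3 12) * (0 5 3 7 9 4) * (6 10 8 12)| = 11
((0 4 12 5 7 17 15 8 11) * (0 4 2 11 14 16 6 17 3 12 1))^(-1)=(0 1 4 11 2)(3 7 5 12)(6 16 14 8 15 17)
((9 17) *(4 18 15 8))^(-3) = (4 18 15 8)(9 17)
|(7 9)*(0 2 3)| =|(0 2 3)(7 9)| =6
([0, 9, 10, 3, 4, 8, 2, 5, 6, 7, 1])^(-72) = (10)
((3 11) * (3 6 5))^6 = (3 6)(5 11)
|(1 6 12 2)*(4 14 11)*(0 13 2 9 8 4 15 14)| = |(0 13 2 1 6 12 9 8 4)(11 15 14)| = 9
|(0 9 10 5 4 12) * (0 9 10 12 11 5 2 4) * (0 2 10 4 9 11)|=|(0 4)(2 9 12 11 5)|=10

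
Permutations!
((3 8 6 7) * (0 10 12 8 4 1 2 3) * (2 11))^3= (0 8)(1 3 11 4 2)(6 10)(7 12)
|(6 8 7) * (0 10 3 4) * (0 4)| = 3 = |(0 10 3)(6 8 7)|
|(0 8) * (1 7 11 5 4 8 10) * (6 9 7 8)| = 12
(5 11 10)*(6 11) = [0, 1, 2, 3, 4, 6, 11, 7, 8, 9, 5, 10] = (5 6 11 10)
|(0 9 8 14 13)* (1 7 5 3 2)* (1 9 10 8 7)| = 5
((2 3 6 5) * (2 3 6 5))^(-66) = ((2 6)(3 5))^(-66) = (6)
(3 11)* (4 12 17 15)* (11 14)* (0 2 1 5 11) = (0 2 1 5 11 3 14)(4 12 17 15) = [2, 5, 1, 14, 12, 11, 6, 7, 8, 9, 10, 3, 17, 13, 0, 4, 16, 15]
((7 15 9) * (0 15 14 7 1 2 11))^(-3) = ((0 15 9 1 2 11)(7 14))^(-3) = (0 1)(2 15)(7 14)(9 11)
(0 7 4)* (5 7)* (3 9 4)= (0 5 7 3 9 4)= [5, 1, 2, 9, 0, 7, 6, 3, 8, 4]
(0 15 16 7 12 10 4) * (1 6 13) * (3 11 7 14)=[15, 6, 2, 11, 0, 5, 13, 12, 8, 9, 4, 7, 10, 1, 3, 16, 14]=(0 15 16 14 3 11 7 12 10 4)(1 6 13)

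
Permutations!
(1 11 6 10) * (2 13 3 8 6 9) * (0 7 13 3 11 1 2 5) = (0 7 13 11 9 5)(2 3 8 6 10) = [7, 1, 3, 8, 4, 0, 10, 13, 6, 5, 2, 9, 12, 11]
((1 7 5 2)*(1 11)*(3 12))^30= (12)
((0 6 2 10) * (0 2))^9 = (0 6)(2 10)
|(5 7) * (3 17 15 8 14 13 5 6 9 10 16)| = |(3 17 15 8 14 13 5 7 6 9 10 16)| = 12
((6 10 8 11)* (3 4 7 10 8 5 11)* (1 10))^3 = (1 11 3)(4 10 6)(5 8 7)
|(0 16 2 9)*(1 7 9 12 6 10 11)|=10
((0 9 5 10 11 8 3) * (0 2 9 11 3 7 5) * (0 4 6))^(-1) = ((0 11 8 7 5 10 3 2 9 4 6))^(-1) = (0 6 4 9 2 3 10 5 7 8 11)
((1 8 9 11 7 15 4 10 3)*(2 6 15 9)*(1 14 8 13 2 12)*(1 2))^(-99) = ((1 13)(2 6 15 4 10 3 14 8 12)(7 9 11))^(-99) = (15)(1 13)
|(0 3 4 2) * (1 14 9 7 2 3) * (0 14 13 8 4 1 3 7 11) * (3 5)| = |(0 5 3 1 13 8 4 7 2 14 9 11)| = 12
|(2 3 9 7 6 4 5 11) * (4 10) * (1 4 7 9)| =6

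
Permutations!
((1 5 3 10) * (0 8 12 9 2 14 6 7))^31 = (0 7 6 14 2 9 12 8)(1 10 3 5)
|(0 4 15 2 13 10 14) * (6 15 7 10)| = 20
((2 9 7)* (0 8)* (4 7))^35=((0 8)(2 9 4 7))^35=(0 8)(2 7 4 9)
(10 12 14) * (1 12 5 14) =(1 12)(5 14 10) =[0, 12, 2, 3, 4, 14, 6, 7, 8, 9, 5, 11, 1, 13, 10]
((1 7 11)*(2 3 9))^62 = ((1 7 11)(2 3 9))^62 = (1 11 7)(2 9 3)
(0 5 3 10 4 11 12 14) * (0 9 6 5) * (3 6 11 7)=(3 10 4 7)(5 6)(9 11 12 14)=[0, 1, 2, 10, 7, 6, 5, 3, 8, 11, 4, 12, 14, 13, 9]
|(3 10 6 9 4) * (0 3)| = |(0 3 10 6 9 4)| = 6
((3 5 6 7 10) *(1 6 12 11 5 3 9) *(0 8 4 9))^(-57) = (12)(0 10 7 6 1 9 4 8) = ((0 8 4 9 1 6 7 10)(5 12 11))^(-57)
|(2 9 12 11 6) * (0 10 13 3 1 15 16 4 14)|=|(0 10 13 3 1 15 16 4 14)(2 9 12 11 6)|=45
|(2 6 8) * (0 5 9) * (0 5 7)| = |(0 7)(2 6 8)(5 9)| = 6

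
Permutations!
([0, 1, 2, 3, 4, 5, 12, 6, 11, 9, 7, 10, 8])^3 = (6 11)(7 8)(10 12)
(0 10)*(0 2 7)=[10, 1, 7, 3, 4, 5, 6, 0, 8, 9, 2]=(0 10 2 7)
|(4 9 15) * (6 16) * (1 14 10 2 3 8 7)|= 42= |(1 14 10 2 3 8 7)(4 9 15)(6 16)|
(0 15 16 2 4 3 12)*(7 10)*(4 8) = (0 15 16 2 8 4 3 12)(7 10) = [15, 1, 8, 12, 3, 5, 6, 10, 4, 9, 7, 11, 0, 13, 14, 16, 2]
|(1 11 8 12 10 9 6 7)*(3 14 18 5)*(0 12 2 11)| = |(0 12 10 9 6 7 1)(2 11 8)(3 14 18 5)| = 84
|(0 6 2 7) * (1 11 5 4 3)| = |(0 6 2 7)(1 11 5 4 3)| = 20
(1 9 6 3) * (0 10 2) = (0 10 2)(1 9 6 3) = [10, 9, 0, 1, 4, 5, 3, 7, 8, 6, 2]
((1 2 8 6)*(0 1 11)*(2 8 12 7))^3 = ((0 1 8 6 11)(2 12 7))^3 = (12)(0 6 1 11 8)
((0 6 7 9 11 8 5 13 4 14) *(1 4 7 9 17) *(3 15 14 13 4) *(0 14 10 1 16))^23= (0 6 9 11 8 5 4 13 7 17 16)(1 10 15 3)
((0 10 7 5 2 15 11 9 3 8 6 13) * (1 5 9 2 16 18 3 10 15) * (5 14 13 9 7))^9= ((0 15 11 2 1 14 13)(3 8 6 9 10 5 16 18))^9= (0 11 1 13 15 2 14)(3 8 6 9 10 5 16 18)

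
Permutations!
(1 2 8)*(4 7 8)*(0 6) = (0 6)(1 2 4 7 8) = [6, 2, 4, 3, 7, 5, 0, 8, 1]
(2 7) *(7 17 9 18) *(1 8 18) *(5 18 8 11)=(1 11 5 18 7 2 17 9)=[0, 11, 17, 3, 4, 18, 6, 2, 8, 1, 10, 5, 12, 13, 14, 15, 16, 9, 7]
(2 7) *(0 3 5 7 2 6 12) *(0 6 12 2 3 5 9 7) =(0 5)(2 3 9 7 12 6) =[5, 1, 3, 9, 4, 0, 2, 12, 8, 7, 10, 11, 6]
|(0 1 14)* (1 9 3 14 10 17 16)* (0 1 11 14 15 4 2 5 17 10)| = 12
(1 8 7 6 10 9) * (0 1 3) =[1, 8, 2, 0, 4, 5, 10, 6, 7, 3, 9] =(0 1 8 7 6 10 9 3)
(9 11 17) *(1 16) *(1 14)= [0, 16, 2, 3, 4, 5, 6, 7, 8, 11, 10, 17, 12, 13, 1, 15, 14, 9]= (1 16 14)(9 11 17)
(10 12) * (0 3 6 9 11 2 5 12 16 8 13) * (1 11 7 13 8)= [3, 11, 5, 6, 4, 12, 9, 13, 8, 7, 16, 2, 10, 0, 14, 15, 1]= (0 3 6 9 7 13)(1 11 2 5 12 10 16)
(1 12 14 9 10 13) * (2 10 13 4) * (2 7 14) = (1 12 2 10 4 7 14 9 13) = [0, 12, 10, 3, 7, 5, 6, 14, 8, 13, 4, 11, 2, 1, 9]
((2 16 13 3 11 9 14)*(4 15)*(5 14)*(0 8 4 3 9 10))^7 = ((0 8 4 15 3 11 10)(2 16 13 9 5 14))^7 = (2 16 13 9 5 14)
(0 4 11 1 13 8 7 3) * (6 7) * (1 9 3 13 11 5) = (0 4 5 1 11 9 3)(6 7 13 8) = [4, 11, 2, 0, 5, 1, 7, 13, 6, 3, 10, 9, 12, 8]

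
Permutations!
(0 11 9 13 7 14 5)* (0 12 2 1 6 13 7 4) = [11, 6, 1, 3, 0, 12, 13, 14, 8, 7, 10, 9, 2, 4, 5] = (0 11 9 7 14 5 12 2 1 6 13 4)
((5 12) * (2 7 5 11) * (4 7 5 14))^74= ((2 5 12 11)(4 7 14))^74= (2 12)(4 14 7)(5 11)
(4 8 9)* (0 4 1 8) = (0 4)(1 8 9) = [4, 8, 2, 3, 0, 5, 6, 7, 9, 1]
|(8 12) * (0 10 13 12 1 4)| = 7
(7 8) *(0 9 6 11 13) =[9, 1, 2, 3, 4, 5, 11, 8, 7, 6, 10, 13, 12, 0] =(0 9 6 11 13)(7 8)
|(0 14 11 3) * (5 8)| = 4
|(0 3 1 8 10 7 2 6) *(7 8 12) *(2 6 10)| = |(0 3 1 12 7 6)(2 10 8)| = 6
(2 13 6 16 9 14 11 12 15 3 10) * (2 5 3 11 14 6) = (2 13)(3 10 5)(6 16 9)(11 12 15) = [0, 1, 13, 10, 4, 3, 16, 7, 8, 6, 5, 12, 15, 2, 14, 11, 9]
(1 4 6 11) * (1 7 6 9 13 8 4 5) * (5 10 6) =(1 10 6 11 7 5)(4 9 13 8) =[0, 10, 2, 3, 9, 1, 11, 5, 4, 13, 6, 7, 12, 8]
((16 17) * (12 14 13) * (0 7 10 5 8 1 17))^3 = (0 5 17 7 8 16 10 1)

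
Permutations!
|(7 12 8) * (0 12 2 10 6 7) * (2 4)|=|(0 12 8)(2 10 6 7 4)|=15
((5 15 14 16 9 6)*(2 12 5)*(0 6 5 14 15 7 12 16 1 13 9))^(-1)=(0 16 2 6)(1 14 12 7 5 9 13)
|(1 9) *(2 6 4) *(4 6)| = 2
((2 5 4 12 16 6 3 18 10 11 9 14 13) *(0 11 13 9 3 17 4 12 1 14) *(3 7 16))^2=((0 11 7 16 6 17 4 1 14 9)(2 5 12 3 18 10 13))^2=(0 7 6 4 14)(1 9 11 16 17)(2 12 18 13 5 3 10)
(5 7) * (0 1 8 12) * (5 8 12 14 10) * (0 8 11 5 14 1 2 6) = (0 2 6)(1 12 8)(5 7 11)(10 14) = [2, 12, 6, 3, 4, 7, 0, 11, 1, 9, 14, 5, 8, 13, 10]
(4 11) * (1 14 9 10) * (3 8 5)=(1 14 9 10)(3 8 5)(4 11)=[0, 14, 2, 8, 11, 3, 6, 7, 5, 10, 1, 4, 12, 13, 9]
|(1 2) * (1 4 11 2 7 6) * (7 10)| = |(1 10 7 6)(2 4 11)| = 12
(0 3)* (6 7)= (0 3)(6 7)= [3, 1, 2, 0, 4, 5, 7, 6]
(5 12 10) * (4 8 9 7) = (4 8 9 7)(5 12 10) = [0, 1, 2, 3, 8, 12, 6, 4, 9, 7, 5, 11, 10]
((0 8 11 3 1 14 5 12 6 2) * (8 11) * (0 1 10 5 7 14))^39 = ((0 11 3 10 5 12 6 2 1)(7 14))^39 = (0 10 6)(1 3 12)(2 11 5)(7 14)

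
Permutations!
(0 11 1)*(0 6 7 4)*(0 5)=(0 11 1 6 7 4 5)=[11, 6, 2, 3, 5, 0, 7, 4, 8, 9, 10, 1]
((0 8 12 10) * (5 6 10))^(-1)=((0 8 12 5 6 10))^(-1)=(0 10 6 5 12 8)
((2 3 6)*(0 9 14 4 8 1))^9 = ((0 9 14 4 8 1)(2 3 6))^9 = (0 4)(1 14)(8 9)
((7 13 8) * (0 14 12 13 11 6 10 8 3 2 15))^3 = (0 13 15 12 2 14 3)(6 7 10 11 8) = ((0 14 12 13 3 2 15)(6 10 8 7 11))^3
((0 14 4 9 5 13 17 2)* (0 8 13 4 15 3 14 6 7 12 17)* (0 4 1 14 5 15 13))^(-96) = ((0 6 7 12 17 2 8)(1 14 13 4 9 15 3 5))^(-96) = (0 7 17 8 6 12 2)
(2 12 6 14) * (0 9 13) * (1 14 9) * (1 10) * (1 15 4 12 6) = (0 10 15 4 12 1 14 2 6 9 13) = [10, 14, 6, 3, 12, 5, 9, 7, 8, 13, 15, 11, 1, 0, 2, 4]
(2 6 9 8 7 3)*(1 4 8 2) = (1 4 8 7 3)(2 6 9) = [0, 4, 6, 1, 8, 5, 9, 3, 7, 2]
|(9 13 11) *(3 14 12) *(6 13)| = |(3 14 12)(6 13 11 9)| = 12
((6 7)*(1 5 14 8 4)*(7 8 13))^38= ((1 5 14 13 7 6 8 4))^38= (1 8 7 14)(4 6 13 5)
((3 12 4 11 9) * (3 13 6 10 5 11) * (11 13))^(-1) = ((3 12 4)(5 13 6 10)(9 11))^(-1) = (3 4 12)(5 10 6 13)(9 11)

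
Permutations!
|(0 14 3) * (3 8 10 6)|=|(0 14 8 10 6 3)|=6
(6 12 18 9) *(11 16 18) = (6 12 11 16 18 9) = [0, 1, 2, 3, 4, 5, 12, 7, 8, 6, 10, 16, 11, 13, 14, 15, 18, 17, 9]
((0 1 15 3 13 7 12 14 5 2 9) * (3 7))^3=((0 1 15 7 12 14 5 2 9)(3 13))^3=(0 7 5)(1 12 2)(3 13)(9 15 14)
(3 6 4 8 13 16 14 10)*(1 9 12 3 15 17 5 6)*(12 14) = (1 9 14 10 15 17 5 6 4 8 13 16 12 3) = [0, 9, 2, 1, 8, 6, 4, 7, 13, 14, 15, 11, 3, 16, 10, 17, 12, 5]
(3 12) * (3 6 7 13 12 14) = (3 14)(6 7 13 12) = [0, 1, 2, 14, 4, 5, 7, 13, 8, 9, 10, 11, 6, 12, 3]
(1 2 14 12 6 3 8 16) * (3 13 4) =(1 2 14 12 6 13 4 3 8 16) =[0, 2, 14, 8, 3, 5, 13, 7, 16, 9, 10, 11, 6, 4, 12, 15, 1]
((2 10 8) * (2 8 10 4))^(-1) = ((10)(2 4))^(-1) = (10)(2 4)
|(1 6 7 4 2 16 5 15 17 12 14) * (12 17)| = 10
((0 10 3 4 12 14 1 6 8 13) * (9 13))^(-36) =(0 8 14 3 13 6 12 10 9 1 4)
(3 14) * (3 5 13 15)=(3 14 5 13 15)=[0, 1, 2, 14, 4, 13, 6, 7, 8, 9, 10, 11, 12, 15, 5, 3]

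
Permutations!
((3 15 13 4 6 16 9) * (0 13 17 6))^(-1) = (0 4 13)(3 9 16 6 17 15)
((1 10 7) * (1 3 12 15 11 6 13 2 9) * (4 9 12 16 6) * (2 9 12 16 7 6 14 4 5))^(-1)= ((1 10 6 13 9)(2 16 14 4 12 15 11 5)(3 7))^(-1)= (1 9 13 6 10)(2 5 11 15 12 4 14 16)(3 7)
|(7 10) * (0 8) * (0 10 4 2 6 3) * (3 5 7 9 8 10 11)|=30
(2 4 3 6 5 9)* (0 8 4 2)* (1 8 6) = [6, 8, 2, 1, 3, 9, 5, 7, 4, 0] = (0 6 5 9)(1 8 4 3)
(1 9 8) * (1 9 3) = (1 3)(8 9) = [0, 3, 2, 1, 4, 5, 6, 7, 9, 8]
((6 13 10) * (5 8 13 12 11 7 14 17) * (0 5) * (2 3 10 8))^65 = (0 17 14 7 11 12 6 10 3 2 5)(8 13)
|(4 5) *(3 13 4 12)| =|(3 13 4 5 12)| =5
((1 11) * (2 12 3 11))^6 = ((1 2 12 3 11))^6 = (1 2 12 3 11)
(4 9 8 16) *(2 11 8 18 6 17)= [0, 1, 11, 3, 9, 5, 17, 7, 16, 18, 10, 8, 12, 13, 14, 15, 4, 2, 6]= (2 11 8 16 4 9 18 6 17)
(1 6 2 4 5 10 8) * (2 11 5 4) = (1 6 11 5 10 8) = [0, 6, 2, 3, 4, 10, 11, 7, 1, 9, 8, 5]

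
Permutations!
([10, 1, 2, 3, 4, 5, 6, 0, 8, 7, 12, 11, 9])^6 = [10, 1, 2, 3, 4, 5, 6, 0, 8, 7, 12, 11, 9]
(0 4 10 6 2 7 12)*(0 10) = (0 4)(2 7 12 10 6) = [4, 1, 7, 3, 0, 5, 2, 12, 8, 9, 6, 11, 10]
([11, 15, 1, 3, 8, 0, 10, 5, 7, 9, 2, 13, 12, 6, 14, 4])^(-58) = (0 13 10 1 4 7)(2 15 8 5 11 6)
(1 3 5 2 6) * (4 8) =(1 3 5 2 6)(4 8) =[0, 3, 6, 5, 8, 2, 1, 7, 4]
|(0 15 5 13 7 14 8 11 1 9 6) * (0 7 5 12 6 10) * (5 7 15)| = |(0 5 13 7 14 8 11 1 9 10)(6 15 12)| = 30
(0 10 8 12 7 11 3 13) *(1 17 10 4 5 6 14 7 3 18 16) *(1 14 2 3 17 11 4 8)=(0 8 12 17 10 1 11 18 16 14 7 4 5 6 2 3 13)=[8, 11, 3, 13, 5, 6, 2, 4, 12, 9, 1, 18, 17, 0, 7, 15, 14, 10, 16]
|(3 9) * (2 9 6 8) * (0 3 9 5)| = |(9)(0 3 6 8 2 5)| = 6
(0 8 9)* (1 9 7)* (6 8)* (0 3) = (0 6 8 7 1 9 3) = [6, 9, 2, 0, 4, 5, 8, 1, 7, 3]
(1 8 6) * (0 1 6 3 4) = [1, 8, 2, 4, 0, 5, 6, 7, 3] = (0 1 8 3 4)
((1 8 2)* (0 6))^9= (8)(0 6)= ((0 6)(1 8 2))^9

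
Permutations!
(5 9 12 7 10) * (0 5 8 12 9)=(0 5)(7 10 8 12)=[5, 1, 2, 3, 4, 0, 6, 10, 12, 9, 8, 11, 7]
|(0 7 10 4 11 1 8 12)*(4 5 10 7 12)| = 4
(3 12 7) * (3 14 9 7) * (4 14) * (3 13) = (3 12 13)(4 14 9 7) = [0, 1, 2, 12, 14, 5, 6, 4, 8, 7, 10, 11, 13, 3, 9]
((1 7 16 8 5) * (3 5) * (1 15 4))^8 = (16)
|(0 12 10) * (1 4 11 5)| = |(0 12 10)(1 4 11 5)| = 12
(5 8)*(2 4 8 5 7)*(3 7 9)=[0, 1, 4, 7, 8, 5, 6, 2, 9, 3]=(2 4 8 9 3 7)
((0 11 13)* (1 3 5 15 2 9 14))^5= ((0 11 13)(1 3 5 15 2 9 14))^5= (0 13 11)(1 9 15 3 14 2 5)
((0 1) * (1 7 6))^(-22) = (0 6)(1 7)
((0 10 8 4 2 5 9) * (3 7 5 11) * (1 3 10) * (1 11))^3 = (0 8 1 5 11 4 3 9 10 2 7)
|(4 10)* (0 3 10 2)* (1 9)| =10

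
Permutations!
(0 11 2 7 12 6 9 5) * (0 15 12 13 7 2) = (0 11)(5 15 12 6 9)(7 13) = [11, 1, 2, 3, 4, 15, 9, 13, 8, 5, 10, 0, 6, 7, 14, 12]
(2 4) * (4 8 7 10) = (2 8 7 10 4) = [0, 1, 8, 3, 2, 5, 6, 10, 7, 9, 4]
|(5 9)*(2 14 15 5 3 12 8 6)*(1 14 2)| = |(1 14 15 5 9 3 12 8 6)| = 9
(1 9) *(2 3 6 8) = [0, 9, 3, 6, 4, 5, 8, 7, 2, 1] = (1 9)(2 3 6 8)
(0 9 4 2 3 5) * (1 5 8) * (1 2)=(0 9 4 1 5)(2 3 8)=[9, 5, 3, 8, 1, 0, 6, 7, 2, 4]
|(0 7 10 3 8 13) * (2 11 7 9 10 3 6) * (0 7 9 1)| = |(0 1)(2 11 9 10 6)(3 8 13 7)| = 20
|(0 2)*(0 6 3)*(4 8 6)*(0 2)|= |(2 4 8 6 3)|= 5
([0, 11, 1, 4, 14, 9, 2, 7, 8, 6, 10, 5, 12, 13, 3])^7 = [0, 11, 1, 4, 14, 9, 2, 7, 8, 6, 10, 5, 12, 13, 3]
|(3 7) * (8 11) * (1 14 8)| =4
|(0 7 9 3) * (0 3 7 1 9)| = 4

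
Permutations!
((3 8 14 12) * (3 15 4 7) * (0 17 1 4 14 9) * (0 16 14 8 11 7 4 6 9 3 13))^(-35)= ((0 17 1 6 9 16 14 12 15 8 3 11 7 13))^(-35)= (0 12)(1 8)(3 6)(7 16)(9 11)(13 14)(15 17)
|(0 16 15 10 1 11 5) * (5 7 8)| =9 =|(0 16 15 10 1 11 7 8 5)|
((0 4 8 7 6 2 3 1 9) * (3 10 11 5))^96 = ((0 4 8 7 6 2 10 11 5 3 1 9))^96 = (11)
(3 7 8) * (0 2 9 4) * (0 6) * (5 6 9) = (0 2 5 6)(3 7 8)(4 9) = [2, 1, 5, 7, 9, 6, 0, 8, 3, 4]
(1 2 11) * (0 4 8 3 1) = (0 4 8 3 1 2 11) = [4, 2, 11, 1, 8, 5, 6, 7, 3, 9, 10, 0]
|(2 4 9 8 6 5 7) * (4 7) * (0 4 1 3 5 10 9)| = |(0 4)(1 3 5)(2 7)(6 10 9 8)| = 12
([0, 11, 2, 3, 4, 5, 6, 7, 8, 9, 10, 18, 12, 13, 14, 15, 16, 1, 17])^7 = [0, 17, 2, 3, 4, 5, 6, 7, 8, 9, 10, 1, 12, 13, 14, 15, 16, 18, 11]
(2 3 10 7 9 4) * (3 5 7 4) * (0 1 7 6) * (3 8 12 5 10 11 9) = (0 1 7 3 11 9 8 12 5 6)(2 10 4) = [1, 7, 10, 11, 2, 6, 0, 3, 12, 8, 4, 9, 5]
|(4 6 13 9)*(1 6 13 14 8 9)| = 7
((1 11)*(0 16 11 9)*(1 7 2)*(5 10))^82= ((0 16 11 7 2 1 9)(5 10))^82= (0 1 7 16 9 2 11)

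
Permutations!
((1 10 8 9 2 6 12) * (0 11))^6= ((0 11)(1 10 8 9 2 6 12))^6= (1 12 6 2 9 8 10)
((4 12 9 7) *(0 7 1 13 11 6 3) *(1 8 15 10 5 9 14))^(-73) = ((0 7 4 12 14 1 13 11 6 3)(5 9 8 15 10))^(-73) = (0 11 14 7 6 1 4 3 13 12)(5 8 10 9 15)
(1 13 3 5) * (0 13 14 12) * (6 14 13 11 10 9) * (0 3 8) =[11, 13, 2, 5, 4, 1, 14, 7, 0, 6, 9, 10, 3, 8, 12] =(0 11 10 9 6 14 12 3 5 1 13 8)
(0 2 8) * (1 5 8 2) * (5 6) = (0 1 6 5 8) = [1, 6, 2, 3, 4, 8, 5, 7, 0]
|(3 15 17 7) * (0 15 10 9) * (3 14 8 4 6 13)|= 12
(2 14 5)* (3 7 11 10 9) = (2 14 5)(3 7 11 10 9) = [0, 1, 14, 7, 4, 2, 6, 11, 8, 3, 9, 10, 12, 13, 5]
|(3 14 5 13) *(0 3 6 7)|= |(0 3 14 5 13 6 7)|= 7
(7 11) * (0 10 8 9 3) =[10, 1, 2, 0, 4, 5, 6, 11, 9, 3, 8, 7] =(0 10 8 9 3)(7 11)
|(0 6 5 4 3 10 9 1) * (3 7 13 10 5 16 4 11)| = 9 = |(0 6 16 4 7 13 10 9 1)(3 5 11)|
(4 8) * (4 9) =(4 8 9) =[0, 1, 2, 3, 8, 5, 6, 7, 9, 4]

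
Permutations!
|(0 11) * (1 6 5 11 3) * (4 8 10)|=6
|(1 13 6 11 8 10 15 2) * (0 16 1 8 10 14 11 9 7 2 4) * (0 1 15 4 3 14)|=15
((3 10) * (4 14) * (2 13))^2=(14)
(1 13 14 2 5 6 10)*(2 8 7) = [0, 13, 5, 3, 4, 6, 10, 2, 7, 9, 1, 11, 12, 14, 8] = (1 13 14 8 7 2 5 6 10)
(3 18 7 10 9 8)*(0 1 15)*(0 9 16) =[1, 15, 2, 18, 4, 5, 6, 10, 3, 8, 16, 11, 12, 13, 14, 9, 0, 17, 7] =(0 1 15 9 8 3 18 7 10 16)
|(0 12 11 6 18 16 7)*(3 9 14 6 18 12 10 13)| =12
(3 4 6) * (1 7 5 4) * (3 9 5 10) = (1 7 10 3)(4 6 9 5) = [0, 7, 2, 1, 6, 4, 9, 10, 8, 5, 3]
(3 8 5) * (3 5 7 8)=(7 8)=[0, 1, 2, 3, 4, 5, 6, 8, 7]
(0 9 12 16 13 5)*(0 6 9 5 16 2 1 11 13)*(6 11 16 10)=(0 5 11 13 10 6 9 12 2 1 16)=[5, 16, 1, 3, 4, 11, 9, 7, 8, 12, 6, 13, 2, 10, 14, 15, 0]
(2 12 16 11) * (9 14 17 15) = (2 12 16 11)(9 14 17 15) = [0, 1, 12, 3, 4, 5, 6, 7, 8, 14, 10, 2, 16, 13, 17, 9, 11, 15]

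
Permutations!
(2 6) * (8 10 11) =(2 6)(8 10 11) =[0, 1, 6, 3, 4, 5, 2, 7, 10, 9, 11, 8]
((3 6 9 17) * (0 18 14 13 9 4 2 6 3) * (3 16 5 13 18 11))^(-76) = (18)(0 5)(2 4 6)(3 9)(11 13)(16 17)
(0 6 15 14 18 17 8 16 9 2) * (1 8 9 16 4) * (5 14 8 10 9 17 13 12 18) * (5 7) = (0 6 15 8 4 1 10 9 2)(5 14 7)(12 18 13) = [6, 10, 0, 3, 1, 14, 15, 5, 4, 2, 9, 11, 18, 12, 7, 8, 16, 17, 13]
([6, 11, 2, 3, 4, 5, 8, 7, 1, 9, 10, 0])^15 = [0, 1, 2, 3, 4, 5, 6, 7, 8, 9, 10, 11]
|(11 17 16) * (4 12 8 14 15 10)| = |(4 12 8 14 15 10)(11 17 16)| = 6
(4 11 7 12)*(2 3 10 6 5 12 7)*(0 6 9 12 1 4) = (0 6 5 1 4 11 2 3 10 9 12) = [6, 4, 3, 10, 11, 1, 5, 7, 8, 12, 9, 2, 0]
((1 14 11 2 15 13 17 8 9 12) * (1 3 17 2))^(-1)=((1 14 11)(2 15 13)(3 17 8 9 12))^(-1)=(1 11 14)(2 13 15)(3 12 9 8 17)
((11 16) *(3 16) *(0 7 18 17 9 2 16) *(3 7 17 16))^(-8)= (18)(0 9 3 17 2)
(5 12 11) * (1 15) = (1 15)(5 12 11) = [0, 15, 2, 3, 4, 12, 6, 7, 8, 9, 10, 5, 11, 13, 14, 1]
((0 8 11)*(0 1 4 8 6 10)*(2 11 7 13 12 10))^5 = (0 4 10 1 12 11 13 2 7 6 8)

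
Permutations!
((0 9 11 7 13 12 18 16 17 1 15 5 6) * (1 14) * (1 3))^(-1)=(0 6 5 15 1 3 14 17 16 18 12 13 7 11 9)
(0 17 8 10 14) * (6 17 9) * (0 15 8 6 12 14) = (0 9 12 14 15 8 10)(6 17) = [9, 1, 2, 3, 4, 5, 17, 7, 10, 12, 0, 11, 14, 13, 15, 8, 16, 6]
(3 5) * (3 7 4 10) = [0, 1, 2, 5, 10, 7, 6, 4, 8, 9, 3] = (3 5 7 4 10)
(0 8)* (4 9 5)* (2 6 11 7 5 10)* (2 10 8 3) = [3, 1, 6, 2, 9, 4, 11, 5, 0, 8, 10, 7] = (0 3 2 6 11 7 5 4 9 8)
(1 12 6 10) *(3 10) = (1 12 6 3 10) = [0, 12, 2, 10, 4, 5, 3, 7, 8, 9, 1, 11, 6]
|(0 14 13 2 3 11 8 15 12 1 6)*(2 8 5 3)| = |(0 14 13 8 15 12 1 6)(3 11 5)| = 24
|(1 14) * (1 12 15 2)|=5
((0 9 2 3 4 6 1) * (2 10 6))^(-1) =(0 1 6 10 9)(2 4 3)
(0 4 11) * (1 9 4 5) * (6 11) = [5, 9, 2, 3, 6, 1, 11, 7, 8, 4, 10, 0] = (0 5 1 9 4 6 11)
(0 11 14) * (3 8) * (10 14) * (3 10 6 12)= (0 11 6 12 3 8 10 14)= [11, 1, 2, 8, 4, 5, 12, 7, 10, 9, 14, 6, 3, 13, 0]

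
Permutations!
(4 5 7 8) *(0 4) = (0 4 5 7 8) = [4, 1, 2, 3, 5, 7, 6, 8, 0]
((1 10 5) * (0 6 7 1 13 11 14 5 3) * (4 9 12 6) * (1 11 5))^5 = ((0 4 9 12 6 7 11 14 1 10 3)(5 13))^5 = (0 7 3 6 10 12 1 9 14 4 11)(5 13)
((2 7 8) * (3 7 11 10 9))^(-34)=((2 11 10 9 3 7 8))^(-34)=(2 11 10 9 3 7 8)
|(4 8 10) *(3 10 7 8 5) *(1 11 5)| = 6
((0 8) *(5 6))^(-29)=(0 8)(5 6)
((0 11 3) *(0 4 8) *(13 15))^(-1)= ((0 11 3 4 8)(13 15))^(-1)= (0 8 4 3 11)(13 15)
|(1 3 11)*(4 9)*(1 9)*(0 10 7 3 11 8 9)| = 9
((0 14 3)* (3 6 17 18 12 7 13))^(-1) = ((0 14 6 17 18 12 7 13 3))^(-1) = (0 3 13 7 12 18 17 6 14)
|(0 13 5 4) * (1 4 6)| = 6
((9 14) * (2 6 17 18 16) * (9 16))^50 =(2 6 17 18 9 14 16)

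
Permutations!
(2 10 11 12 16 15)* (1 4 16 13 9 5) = (1 4 16 15 2 10 11 12 13 9 5) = [0, 4, 10, 3, 16, 1, 6, 7, 8, 5, 11, 12, 13, 9, 14, 2, 15]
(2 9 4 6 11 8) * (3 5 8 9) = (2 3 5 8)(4 6 11 9) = [0, 1, 3, 5, 6, 8, 11, 7, 2, 4, 10, 9]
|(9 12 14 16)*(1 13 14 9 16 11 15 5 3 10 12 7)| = |(16)(1 13 14 11 15 5 3 10 12 9 7)| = 11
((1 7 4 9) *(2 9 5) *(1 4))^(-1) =((1 7)(2 9 4 5))^(-1) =(1 7)(2 5 4 9)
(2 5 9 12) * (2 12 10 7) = (12)(2 5 9 10 7) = [0, 1, 5, 3, 4, 9, 6, 2, 8, 10, 7, 11, 12]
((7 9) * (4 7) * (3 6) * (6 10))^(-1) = (3 6 10)(4 9 7)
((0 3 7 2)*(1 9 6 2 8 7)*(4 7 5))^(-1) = (0 2 6 9 1 3)(4 5 8 7)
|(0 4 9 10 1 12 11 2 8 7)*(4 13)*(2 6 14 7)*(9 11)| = 28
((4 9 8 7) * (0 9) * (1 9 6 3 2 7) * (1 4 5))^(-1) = ((0 6 3 2 7 5 1 9 8 4))^(-1) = (0 4 8 9 1 5 7 2 3 6)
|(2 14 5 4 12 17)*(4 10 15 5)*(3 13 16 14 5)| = |(2 5 10 15 3 13 16 14 4 12 17)| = 11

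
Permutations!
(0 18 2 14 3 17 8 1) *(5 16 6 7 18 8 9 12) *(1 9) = [8, 0, 14, 17, 4, 16, 7, 18, 9, 12, 10, 11, 5, 13, 3, 15, 6, 1, 2] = (0 8 9 12 5 16 6 7 18 2 14 3 17 1)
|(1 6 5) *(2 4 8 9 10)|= |(1 6 5)(2 4 8 9 10)|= 15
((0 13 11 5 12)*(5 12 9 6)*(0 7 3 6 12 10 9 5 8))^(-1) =(0 8 6 3 7 12 9 10 11 13)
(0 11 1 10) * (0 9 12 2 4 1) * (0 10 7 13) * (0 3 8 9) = (0 11 10)(1 7 13 3 8 9 12 2 4) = [11, 7, 4, 8, 1, 5, 6, 13, 9, 12, 0, 10, 2, 3]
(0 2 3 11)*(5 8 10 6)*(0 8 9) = (0 2 3 11 8 10 6 5 9) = [2, 1, 3, 11, 4, 9, 5, 7, 10, 0, 6, 8]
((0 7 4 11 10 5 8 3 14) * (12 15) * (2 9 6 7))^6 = ((0 2 9 6 7 4 11 10 5 8 3 14)(12 15))^6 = (15)(0 11)(2 10)(3 7)(4 14)(5 9)(6 8)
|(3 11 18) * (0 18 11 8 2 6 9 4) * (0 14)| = 9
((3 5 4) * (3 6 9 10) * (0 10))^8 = ((0 10 3 5 4 6 9))^8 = (0 10 3 5 4 6 9)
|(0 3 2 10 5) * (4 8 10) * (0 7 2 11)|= 6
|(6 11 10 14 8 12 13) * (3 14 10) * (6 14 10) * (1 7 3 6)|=4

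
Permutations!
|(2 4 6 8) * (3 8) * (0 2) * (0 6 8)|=6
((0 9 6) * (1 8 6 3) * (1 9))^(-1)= (0 6 8 1)(3 9)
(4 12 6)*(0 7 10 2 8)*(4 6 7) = (0 4 12 7 10 2 8) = [4, 1, 8, 3, 12, 5, 6, 10, 0, 9, 2, 11, 7]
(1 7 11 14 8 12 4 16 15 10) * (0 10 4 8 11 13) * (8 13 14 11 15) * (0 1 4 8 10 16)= (0 16 10 4)(1 7 14 15 8 12 13)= [16, 7, 2, 3, 0, 5, 6, 14, 12, 9, 4, 11, 13, 1, 15, 8, 10]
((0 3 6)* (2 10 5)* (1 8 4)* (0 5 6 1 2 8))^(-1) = ((0 3 1)(2 10 6 5 8 4))^(-1) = (0 1 3)(2 4 8 5 6 10)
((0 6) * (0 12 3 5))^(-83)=((0 6 12 3 5))^(-83)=(0 12 5 6 3)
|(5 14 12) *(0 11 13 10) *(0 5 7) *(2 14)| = 9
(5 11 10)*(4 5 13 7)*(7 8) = (4 5 11 10 13 8 7) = [0, 1, 2, 3, 5, 11, 6, 4, 7, 9, 13, 10, 12, 8]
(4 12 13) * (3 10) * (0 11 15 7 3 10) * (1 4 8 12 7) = (0 11 15 1 4 7 3)(8 12 13) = [11, 4, 2, 0, 7, 5, 6, 3, 12, 9, 10, 15, 13, 8, 14, 1]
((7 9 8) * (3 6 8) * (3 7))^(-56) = (9)(3 6 8)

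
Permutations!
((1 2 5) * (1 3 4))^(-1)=(1 4 3 5 2)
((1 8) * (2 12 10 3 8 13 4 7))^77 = ((1 13 4 7 2 12 10 3 8))^77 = (1 12 13 10 4 3 7 8 2)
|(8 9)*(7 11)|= |(7 11)(8 9)|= 2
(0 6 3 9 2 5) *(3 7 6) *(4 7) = [3, 1, 5, 9, 7, 0, 4, 6, 8, 2] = (0 3 9 2 5)(4 7 6)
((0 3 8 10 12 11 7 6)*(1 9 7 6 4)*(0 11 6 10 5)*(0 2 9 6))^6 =((0 3 8 5 2 9 7 4 1 6 11 10 12))^6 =(0 7 12 9 10 2 11 5 6 8 1 3 4)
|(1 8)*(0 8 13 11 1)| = |(0 8)(1 13 11)| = 6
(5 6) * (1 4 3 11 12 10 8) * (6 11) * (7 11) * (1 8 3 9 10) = (1 4 9 10 3 6 5 7 11 12) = [0, 4, 2, 6, 9, 7, 5, 11, 8, 10, 3, 12, 1]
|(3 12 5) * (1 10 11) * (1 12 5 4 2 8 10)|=6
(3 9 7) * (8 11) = [0, 1, 2, 9, 4, 5, 6, 3, 11, 7, 10, 8] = (3 9 7)(8 11)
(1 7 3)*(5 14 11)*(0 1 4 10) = (0 1 7 3 4 10)(5 14 11) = [1, 7, 2, 4, 10, 14, 6, 3, 8, 9, 0, 5, 12, 13, 11]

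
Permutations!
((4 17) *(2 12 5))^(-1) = (2 5 12)(4 17)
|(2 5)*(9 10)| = 2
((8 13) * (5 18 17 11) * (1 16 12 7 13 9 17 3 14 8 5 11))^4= ((1 16 12 7 13 5 18 3 14 8 9 17))^4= (1 13 14)(3 17 7)(5 8 16)(9 12 18)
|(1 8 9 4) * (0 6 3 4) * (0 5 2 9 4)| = |(0 6 3)(1 8 4)(2 9 5)| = 3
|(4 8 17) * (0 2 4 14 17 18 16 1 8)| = |(0 2 4)(1 8 18 16)(14 17)| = 12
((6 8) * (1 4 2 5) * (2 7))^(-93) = (1 7 5 4 2)(6 8) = ((1 4 7 2 5)(6 8))^(-93)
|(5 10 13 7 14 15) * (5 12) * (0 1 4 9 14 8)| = |(0 1 4 9 14 15 12 5 10 13 7 8)| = 12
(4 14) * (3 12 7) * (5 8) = (3 12 7)(4 14)(5 8) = [0, 1, 2, 12, 14, 8, 6, 3, 5, 9, 10, 11, 7, 13, 4]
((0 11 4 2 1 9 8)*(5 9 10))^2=((0 11 4 2 1 10 5 9 8))^2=(0 4 1 5 8 11 2 10 9)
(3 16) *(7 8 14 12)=[0, 1, 2, 16, 4, 5, 6, 8, 14, 9, 10, 11, 7, 13, 12, 15, 3]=(3 16)(7 8 14 12)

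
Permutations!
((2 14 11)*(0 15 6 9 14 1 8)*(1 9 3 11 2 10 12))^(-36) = ((0 15 6 3 11 10 12 1 8)(2 9 14))^(-36) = (15)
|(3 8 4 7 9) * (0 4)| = |(0 4 7 9 3 8)| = 6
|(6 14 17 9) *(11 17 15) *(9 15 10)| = 12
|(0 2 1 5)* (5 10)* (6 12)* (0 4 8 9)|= 8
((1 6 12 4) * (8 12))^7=((1 6 8 12 4))^7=(1 8 4 6 12)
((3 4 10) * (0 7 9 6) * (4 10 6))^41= ((0 7 9 4 6)(3 10))^41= (0 7 9 4 6)(3 10)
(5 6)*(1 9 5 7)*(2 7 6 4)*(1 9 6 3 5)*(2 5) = (1 6 3 2 7 9)(4 5) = [0, 6, 7, 2, 5, 4, 3, 9, 8, 1]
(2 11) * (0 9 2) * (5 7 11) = [9, 1, 5, 3, 4, 7, 6, 11, 8, 2, 10, 0] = (0 9 2 5 7 11)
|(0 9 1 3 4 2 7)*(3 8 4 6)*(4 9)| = 12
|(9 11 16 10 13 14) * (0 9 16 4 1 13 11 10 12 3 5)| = 12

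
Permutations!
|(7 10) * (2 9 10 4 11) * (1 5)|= |(1 5)(2 9 10 7 4 11)|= 6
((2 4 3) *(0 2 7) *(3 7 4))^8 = (0 4 2 7 3)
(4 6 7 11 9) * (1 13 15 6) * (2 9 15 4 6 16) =(1 13 4)(2 9 6 7 11 15 16) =[0, 13, 9, 3, 1, 5, 7, 11, 8, 6, 10, 15, 12, 4, 14, 16, 2]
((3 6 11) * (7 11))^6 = (3 7)(6 11)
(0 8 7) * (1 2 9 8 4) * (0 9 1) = [4, 2, 1, 3, 0, 5, 6, 9, 7, 8] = (0 4)(1 2)(7 9 8)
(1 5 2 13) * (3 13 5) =(1 3 13)(2 5) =[0, 3, 5, 13, 4, 2, 6, 7, 8, 9, 10, 11, 12, 1]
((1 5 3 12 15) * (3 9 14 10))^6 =(1 12 10 9)(3 14 5 15)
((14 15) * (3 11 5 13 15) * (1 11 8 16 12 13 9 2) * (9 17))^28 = (1 9 5)(2 17 11)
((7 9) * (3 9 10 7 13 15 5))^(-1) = (3 5 15 13 9)(7 10)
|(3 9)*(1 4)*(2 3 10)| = |(1 4)(2 3 9 10)| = 4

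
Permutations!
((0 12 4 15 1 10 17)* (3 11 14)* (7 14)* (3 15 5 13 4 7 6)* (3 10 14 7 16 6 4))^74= (0 16 10)(1 15 14)(3 13 5 4 11)(6 17 12)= ((0 12 16 6 10 17)(1 14 15)(3 11 4 5 13))^74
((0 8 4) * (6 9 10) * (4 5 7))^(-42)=((0 8 5 7 4)(6 9 10))^(-42)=(10)(0 7 8 4 5)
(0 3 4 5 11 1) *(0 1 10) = [3, 1, 2, 4, 5, 11, 6, 7, 8, 9, 0, 10] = (0 3 4 5 11 10)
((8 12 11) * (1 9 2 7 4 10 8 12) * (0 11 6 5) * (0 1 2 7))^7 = (0 7 12 10 5 2 9 11 4 6 8 1)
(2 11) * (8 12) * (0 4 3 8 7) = (0 4 3 8 12 7)(2 11) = [4, 1, 11, 8, 3, 5, 6, 0, 12, 9, 10, 2, 7]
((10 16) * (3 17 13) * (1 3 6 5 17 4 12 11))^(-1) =((1 3 4 12 11)(5 17 13 6)(10 16))^(-1) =(1 11 12 4 3)(5 6 13 17)(10 16)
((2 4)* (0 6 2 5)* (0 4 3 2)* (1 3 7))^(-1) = (0 6)(1 7 2 3)(4 5)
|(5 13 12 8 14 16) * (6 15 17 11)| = |(5 13 12 8 14 16)(6 15 17 11)| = 12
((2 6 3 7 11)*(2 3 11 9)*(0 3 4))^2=(0 7 2 11)(3 9 6 4)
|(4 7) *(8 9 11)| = 6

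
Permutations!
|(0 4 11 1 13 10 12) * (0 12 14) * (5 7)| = 14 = |(0 4 11 1 13 10 14)(5 7)|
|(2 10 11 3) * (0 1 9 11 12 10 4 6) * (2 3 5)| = 8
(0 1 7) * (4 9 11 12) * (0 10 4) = [1, 7, 2, 3, 9, 5, 6, 10, 8, 11, 4, 12, 0] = (0 1 7 10 4 9 11 12)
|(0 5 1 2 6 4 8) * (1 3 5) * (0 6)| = 6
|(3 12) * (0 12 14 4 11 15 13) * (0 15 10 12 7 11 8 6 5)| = |(0 7 11 10 12 3 14 4 8 6 5)(13 15)| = 22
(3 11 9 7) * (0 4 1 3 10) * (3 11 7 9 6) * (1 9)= (0 4 9 1 11 6 3 7 10)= [4, 11, 2, 7, 9, 5, 3, 10, 8, 1, 0, 6]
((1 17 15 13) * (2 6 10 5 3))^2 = ((1 17 15 13)(2 6 10 5 3))^2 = (1 15)(2 10 3 6 5)(13 17)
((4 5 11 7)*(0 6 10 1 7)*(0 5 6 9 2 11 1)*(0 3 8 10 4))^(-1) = (0 7 1 5 11 2 9)(3 10 8)(4 6)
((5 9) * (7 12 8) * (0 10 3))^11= (0 3 10)(5 9)(7 8 12)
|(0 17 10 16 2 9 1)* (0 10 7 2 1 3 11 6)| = |(0 17 7 2 9 3 11 6)(1 10 16)| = 24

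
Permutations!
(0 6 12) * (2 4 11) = [6, 1, 4, 3, 11, 5, 12, 7, 8, 9, 10, 2, 0] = (0 6 12)(2 4 11)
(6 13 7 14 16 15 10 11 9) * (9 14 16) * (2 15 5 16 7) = [0, 1, 15, 3, 4, 16, 13, 7, 8, 6, 11, 14, 12, 2, 9, 10, 5] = (2 15 10 11 14 9 6 13)(5 16)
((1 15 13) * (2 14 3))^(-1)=(1 13 15)(2 3 14)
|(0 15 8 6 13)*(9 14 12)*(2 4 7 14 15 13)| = |(0 13)(2 4 7 14 12 9 15 8 6)| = 18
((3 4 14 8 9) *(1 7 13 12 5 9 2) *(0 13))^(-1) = ((0 13 12 5 9 3 4 14 8 2 1 7))^(-1) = (0 7 1 2 8 14 4 3 9 5 12 13)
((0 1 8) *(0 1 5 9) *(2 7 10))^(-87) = (10)(1 8)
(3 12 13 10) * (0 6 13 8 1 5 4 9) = [6, 5, 2, 12, 9, 4, 13, 7, 1, 0, 3, 11, 8, 10] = (0 6 13 10 3 12 8 1 5 4 9)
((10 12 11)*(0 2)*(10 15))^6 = (10 11)(12 15)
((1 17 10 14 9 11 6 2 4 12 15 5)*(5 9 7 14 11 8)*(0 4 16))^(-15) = (0 16 2 6 11 10 17 1 5 8 9 15 12 4)(7 14)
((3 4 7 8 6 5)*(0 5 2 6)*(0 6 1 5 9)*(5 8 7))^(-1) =((0 9)(1 8 6 2)(3 4 5))^(-1) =(0 9)(1 2 6 8)(3 5 4)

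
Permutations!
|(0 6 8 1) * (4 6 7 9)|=|(0 7 9 4 6 8 1)|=7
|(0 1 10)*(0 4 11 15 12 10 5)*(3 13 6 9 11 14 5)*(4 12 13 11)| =22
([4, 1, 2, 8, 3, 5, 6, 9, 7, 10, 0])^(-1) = (0 10 9 7 8 3 4)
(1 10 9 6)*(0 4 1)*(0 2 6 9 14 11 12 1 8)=(0 4 8)(1 10 14 11 12)(2 6)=[4, 10, 6, 3, 8, 5, 2, 7, 0, 9, 14, 12, 1, 13, 11]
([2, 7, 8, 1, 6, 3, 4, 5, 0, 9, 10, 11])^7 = [2, 3, 8, 5, 6, 7, 4, 1, 0, 9, 10, 11]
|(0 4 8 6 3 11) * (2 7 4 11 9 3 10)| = 6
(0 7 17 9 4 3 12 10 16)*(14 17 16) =(0 7 16)(3 12 10 14 17 9 4) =[7, 1, 2, 12, 3, 5, 6, 16, 8, 4, 14, 11, 10, 13, 17, 15, 0, 9]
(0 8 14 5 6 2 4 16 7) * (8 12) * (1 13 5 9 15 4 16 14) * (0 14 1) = (0 12 8)(1 13 5 6 2 16 7 14 9 15 4) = [12, 13, 16, 3, 1, 6, 2, 14, 0, 15, 10, 11, 8, 5, 9, 4, 7]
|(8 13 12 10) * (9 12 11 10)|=4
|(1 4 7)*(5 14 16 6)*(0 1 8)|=20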